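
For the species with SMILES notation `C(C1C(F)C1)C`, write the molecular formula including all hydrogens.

Heavy atoms from the SMILES: 5 C, 1 F.
Implicit hydrogens by atom environment:
  2 × C: 2 H each → 4
  2 × C: 1 H each → 2
  1 × C: 3 H
  1 × F: no H
  Total hydrogens = 9.
Molecular formula: C5H9F

C5H9F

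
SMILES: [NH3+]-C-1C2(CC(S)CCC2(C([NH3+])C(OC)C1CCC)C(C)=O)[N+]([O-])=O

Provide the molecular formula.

[C16H31N3O4S]2+

Heavy atoms from the SMILES: 16 C, 3 N, 4 O, 1 S.
Implicit hydrogens by atom environment:
  5 × C: 2 H each → 10
  5 × C: 1 H each → 5
  3 × C: 3 H each → 9
  3 × C: no H
  3 × O: no H
  2 × N (charge +1): 3 H each → 6
  1 × N (charge +1): no H
  1 × O (charge -1): no H
  1 × S: 1 H
  Total hydrogens = 31.
Net charge +2.
Molecular formula: [C16H31N3O4S]2+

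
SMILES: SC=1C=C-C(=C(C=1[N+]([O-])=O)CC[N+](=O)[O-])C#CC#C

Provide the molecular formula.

C12H8N2O4S

Heavy atoms from the SMILES: 12 C, 2 N, 4 O, 1 S.
Implicit hydrogens by atom environment:
  4 × C (aromatic): no H
  3 × C: no H
  2 × C: 2 H each → 4
  2 × C (aromatic): 1 H each → 2
  2 × N (charge +1): no H
  2 × O: no H
  2 × O (charge -1): no H
  1 × C: 1 H
  1 × S: 1 H
  Total hydrogens = 8.
Molecular formula: C12H8N2O4S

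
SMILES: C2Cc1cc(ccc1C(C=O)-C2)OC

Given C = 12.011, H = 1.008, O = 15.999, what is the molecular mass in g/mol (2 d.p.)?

Molecular formula: C12H14O2.
M = 12×12.011 + 14×1.008 + 2×15.999 = 190.24 g/mol.

190.24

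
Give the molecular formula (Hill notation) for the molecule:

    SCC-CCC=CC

C7H14S

Heavy atoms from the SMILES: 7 C, 1 S.
Implicit hydrogens by atom environment:
  4 × C: 2 H each → 8
  2 × C: 1 H each → 2
  1 × C: 3 H
  1 × S: 1 H
  Total hydrogens = 14.
Molecular formula: C7H14S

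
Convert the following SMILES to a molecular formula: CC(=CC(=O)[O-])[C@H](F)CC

Heavy atoms from the SMILES: 7 C, 1 F, 2 O.
Implicit hydrogens by atom environment:
  2 × C: 3 H each → 6
  2 × C: 1 H each → 2
  2 × C: no H
  1 × C: 2 H
  1 × F: no H
  1 × O: no H
  1 × O (charge -1): no H
  Total hydrogens = 10.
Net charge -1.
Molecular formula: C7H10FO2-

C7H10FO2-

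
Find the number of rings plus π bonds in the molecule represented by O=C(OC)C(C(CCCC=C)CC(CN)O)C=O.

3

Molecular formula from the SMILES: C13H23NO4.
DoU = (2C + 2 + N − H − X)/2 = (2·13 + 2 + 1 − 23 − 0)/2 = 6/2 = 3.
(Structurally: 0 ring(s) + 3 π bond(s) = 3.)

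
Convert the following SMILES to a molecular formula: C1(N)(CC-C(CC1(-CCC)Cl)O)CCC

Heavy atoms from the SMILES: 12 C, 1 Cl, 1 N, 1 O.
Implicit hydrogens by atom environment:
  7 × C: 2 H each → 14
  2 × C: 3 H each → 6
  2 × C: no H
  1 × C: 1 H
  1 × Cl: no H
  1 × N: 2 H
  1 × O: 1 H
  Total hydrogens = 24.
Molecular formula: C12H24ClNO

C12H24ClNO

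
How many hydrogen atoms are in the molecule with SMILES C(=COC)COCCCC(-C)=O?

Hydrogens are implicit in SMILES; fill each atom to its normal valence:
  4 × C: 2 H each → 8
  3 × O: no H
  2 × C: 3 H each → 6
  2 × C: 1 H each → 2
  1 × C: no H
  Total hydrogens = 16.

16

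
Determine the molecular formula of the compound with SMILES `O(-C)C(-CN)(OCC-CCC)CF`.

Heavy atoms from the SMILES: 9 C, 1 F, 1 N, 2 O.
Implicit hydrogens by atom environment:
  6 × C: 2 H each → 12
  2 × C: 3 H each → 6
  2 × O: no H
  1 × C: no H
  1 × F: no H
  1 × N: 2 H
  Total hydrogens = 20.
Molecular formula: C9H20FNO2

C9H20FNO2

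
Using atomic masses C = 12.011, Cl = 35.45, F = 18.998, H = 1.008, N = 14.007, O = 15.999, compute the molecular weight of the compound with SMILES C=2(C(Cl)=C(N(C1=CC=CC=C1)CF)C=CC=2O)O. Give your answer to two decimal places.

267.68

Molecular formula: C13H11ClFNO2.
M = 13×12.011 + 1×35.45 + 1×18.998 + 11×1.008 + 1×14.007 + 2×15.999 = 267.68 g/mol.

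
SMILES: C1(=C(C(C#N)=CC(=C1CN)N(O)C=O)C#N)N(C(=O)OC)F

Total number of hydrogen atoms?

10

Hydrogens are implicit in SMILES; fill each atom to its normal valence:
  5 × C (aromatic): no H
  4 × N: no H
  3 × C: no H
  3 × O: no H
  1 × C: 3 H
  1 × C: 2 H
  1 × C (aromatic): 1 H
  1 × C: 1 H
  1 × F: no H
  1 × N: 2 H
  1 × O: 1 H
  Total hydrogens = 10.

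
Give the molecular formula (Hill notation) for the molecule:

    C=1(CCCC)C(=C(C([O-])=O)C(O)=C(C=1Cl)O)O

C11H12ClO5-

Heavy atoms from the SMILES: 11 C, 1 Cl, 5 O.
Implicit hydrogens by atom environment:
  6 × C (aromatic): no H
  3 × C: 2 H each → 6
  3 × O: 1 H each → 3
  1 × C: 3 H
  1 × C: no H
  1 × Cl: no H
  1 × O: no H
  1 × O (charge -1): no H
  Total hydrogens = 12.
Net charge -1.
Molecular formula: C11H12ClO5-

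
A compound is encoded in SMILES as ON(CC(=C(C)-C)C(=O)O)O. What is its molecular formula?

Heavy atoms from the SMILES: 6 C, 1 N, 4 O.
Implicit hydrogens by atom environment:
  3 × C: no H
  3 × O: 1 H each → 3
  2 × C: 3 H each → 6
  1 × C: 2 H
  1 × N: no H
  1 × O: no H
  Total hydrogens = 11.
Molecular formula: C6H11NO4

C6H11NO4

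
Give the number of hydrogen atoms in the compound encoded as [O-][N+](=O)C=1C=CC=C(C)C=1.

7

Hydrogens are implicit in SMILES; fill each atom to its normal valence:
  4 × C (aromatic): 1 H each → 4
  2 × C (aromatic): no H
  1 × C: 3 H
  1 × N (charge +1): no H
  1 × O: no H
  1 × O (charge -1): no H
  Total hydrogens = 7.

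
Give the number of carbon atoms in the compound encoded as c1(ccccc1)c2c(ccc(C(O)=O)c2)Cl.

The symbol for carbon appears 13 times in the SMILES. Lowercase c denotes aromatic carbon and counts toward C.

13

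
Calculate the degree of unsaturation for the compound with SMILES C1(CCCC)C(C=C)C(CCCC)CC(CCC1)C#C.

Molecular formula from the SMILES: C20H34.
DoU = (2C + 2 + N − H − X)/2 = (2·20 + 2 + 0 − 34 − 0)/2 = 8/2 = 4.
(Structurally: 1 ring(s) + 3 π bond(s) = 4.)

4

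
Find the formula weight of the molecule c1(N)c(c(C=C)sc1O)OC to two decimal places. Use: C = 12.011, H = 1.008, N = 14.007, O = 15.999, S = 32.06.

Molecular formula: C7H9NO2S.
M = 7×12.011 + 9×1.008 + 1×14.007 + 2×15.999 + 1×32.06 = 171.21 g/mol.

171.21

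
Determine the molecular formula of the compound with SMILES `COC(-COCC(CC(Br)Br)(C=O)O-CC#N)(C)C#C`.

C13H17Br2NO4

Heavy atoms from the SMILES: 2 Br, 13 C, 1 N, 4 O.
Implicit hydrogens by atom environment:
  4 × C: 2 H each → 8
  4 × C: no H
  4 × O: no H
  3 × C: 1 H each → 3
  2 × Br: no H
  2 × C: 3 H each → 6
  1 × N: no H
  Total hydrogens = 17.
Molecular formula: C13H17Br2NO4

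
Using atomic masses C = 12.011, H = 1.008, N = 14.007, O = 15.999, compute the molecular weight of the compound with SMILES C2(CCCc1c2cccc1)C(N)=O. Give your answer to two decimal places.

Molecular formula: C11H13NO.
M = 11×12.011 + 13×1.008 + 1×14.007 + 1×15.999 = 175.23 g/mol.

175.23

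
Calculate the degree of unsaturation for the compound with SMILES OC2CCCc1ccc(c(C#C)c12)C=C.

8

Molecular formula from the SMILES: C14H14O.
DoU = (2C + 2 + N − H − X)/2 = (2·14 + 2 + 0 − 14 − 0)/2 = 16/2 = 8.
(Structurally: 2 ring(s) + 6 π bond(s) = 8.)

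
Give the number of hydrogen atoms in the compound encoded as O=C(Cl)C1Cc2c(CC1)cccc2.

11

Hydrogens are implicit in SMILES; fill each atom to its normal valence:
  4 × C (aromatic): 1 H each → 4
  3 × C: 2 H each → 6
  2 × C (aromatic): no H
  1 × C: 1 H
  1 × C: no H
  1 × Cl: no H
  1 × O: no H
  Total hydrogens = 11.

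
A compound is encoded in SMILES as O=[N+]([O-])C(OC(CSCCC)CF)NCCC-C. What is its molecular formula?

Heavy atoms from the SMILES: 11 C, 1 F, 2 N, 3 O, 1 S.
Implicit hydrogens by atom environment:
  7 × C: 2 H each → 14
  2 × C: 3 H each → 6
  2 × C: 1 H each → 2
  2 × O: no H
  1 × F: no H
  1 × N: 1 H
  1 × N (charge +1): no H
  1 × O (charge -1): no H
  1 × S: no H
  Total hydrogens = 23.
Molecular formula: C11H23FN2O3S

C11H23FN2O3S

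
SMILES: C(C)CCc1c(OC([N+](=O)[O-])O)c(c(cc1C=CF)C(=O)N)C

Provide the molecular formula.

C15H19FN2O5

Heavy atoms from the SMILES: 15 C, 1 F, 2 N, 5 O.
Implicit hydrogens by atom environment:
  5 × C (aromatic): no H
  3 × C: 2 H each → 6
  3 × C: 1 H each → 3
  3 × O: no H
  2 × C: 3 H each → 6
  1 × C (aromatic): 1 H
  1 × C: no H
  1 × F: no H
  1 × N: 2 H
  1 × N (charge +1): no H
  1 × O: 1 H
  1 × O (charge -1): no H
  Total hydrogens = 19.
Molecular formula: C15H19FN2O5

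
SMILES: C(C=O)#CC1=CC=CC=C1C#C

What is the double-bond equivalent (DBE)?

9

Molecular formula from the SMILES: C11H6O.
DoU = (2C + 2 + N − H − X)/2 = (2·11 + 2 + 0 − 6 − 0)/2 = 18/2 = 9.
(Structurally: 1 ring(s) + 8 π bond(s) = 9.)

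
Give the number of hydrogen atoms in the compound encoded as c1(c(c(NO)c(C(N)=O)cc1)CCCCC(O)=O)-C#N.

Hydrogens are implicit in SMILES; fill each atom to its normal valence:
  4 × C: 2 H each → 8
  4 × C (aromatic): no H
  3 × C: no H
  2 × C (aromatic): 1 H each → 2
  2 × O: 1 H each → 2
  2 × O: no H
  1 × N: 2 H
  1 × N: 1 H
  1 × N: no H
  Total hydrogens = 15.

15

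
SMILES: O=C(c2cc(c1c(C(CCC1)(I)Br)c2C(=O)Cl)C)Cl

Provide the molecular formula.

C13H10BrCl2IO2

Heavy atoms from the SMILES: 1 Br, 13 C, 2 Cl, 1 I, 2 O.
Implicit hydrogens by atom environment:
  5 × C (aromatic): no H
  3 × C: 2 H each → 6
  3 × C: no H
  2 × Cl: no H
  2 × O: no H
  1 × Br: no H
  1 × C: 3 H
  1 × C (aromatic): 1 H
  1 × I: no H
  Total hydrogens = 10.
Molecular formula: C13H10BrCl2IO2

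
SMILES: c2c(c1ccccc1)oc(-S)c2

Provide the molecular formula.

C10H8OS

Heavy atoms from the SMILES: 10 C, 1 O, 1 S.
Implicit hydrogens by atom environment:
  7 × C (aromatic): 1 H each → 7
  3 × C (aromatic): no H
  1 × O (aromatic): no H
  1 × S: 1 H
  Total hydrogens = 8.
Molecular formula: C10H8OS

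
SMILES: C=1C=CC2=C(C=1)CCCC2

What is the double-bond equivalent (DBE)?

5

Molecular formula from the SMILES: C10H12.
DoU = (2C + 2 + N − H − X)/2 = (2·10 + 2 + 0 − 12 − 0)/2 = 10/2 = 5.
(Structurally: 2 ring(s) + 3 π bond(s) = 5.)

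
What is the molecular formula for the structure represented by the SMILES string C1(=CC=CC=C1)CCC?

C9H12

Heavy atoms from the SMILES: 9 C.
Implicit hydrogens by atom environment:
  5 × C (aromatic): 1 H each → 5
  2 × C: 2 H each → 4
  1 × C: 3 H
  1 × C (aromatic): no H
  Total hydrogens = 12.
Molecular formula: C9H12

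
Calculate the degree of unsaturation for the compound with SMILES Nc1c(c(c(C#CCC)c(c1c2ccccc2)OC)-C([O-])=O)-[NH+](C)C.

11

Molecular formula from the SMILES: C20H22N2O3.
DoU = (2C + 2 + N − H − X)/2 = (2·20 + 2 + 2 − 22 − 0)/2 = 22/2 = 11.
(Structurally: 2 ring(s) + 9 π bond(s) = 11.)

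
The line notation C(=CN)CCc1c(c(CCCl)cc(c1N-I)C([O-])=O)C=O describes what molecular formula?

Heavy atoms from the SMILES: 14 C, 1 Cl, 1 I, 2 N, 3 O.
Implicit hydrogens by atom environment:
  5 × C (aromatic): no H
  4 × C: 2 H each → 8
  3 × C: 1 H each → 3
  2 × O: no H
  1 × C (aromatic): 1 H
  1 × C: no H
  1 × Cl: no H
  1 × I: no H
  1 × N: 2 H
  1 × N: 1 H
  1 × O (charge -1): no H
  Total hydrogens = 15.
Net charge -1.
Molecular formula: C14H15ClIN2O3-

C14H15ClIN2O3-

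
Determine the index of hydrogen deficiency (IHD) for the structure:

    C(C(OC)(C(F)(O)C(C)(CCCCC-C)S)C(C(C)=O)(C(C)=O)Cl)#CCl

4

Molecular formula from the SMILES: C18H27Cl2FO4S.
DoU = (2C + 2 + N − H − X)/2 = (2·18 + 2 + 0 − 27 − 3)/2 = 8/2 = 4.
(Structurally: 0 ring(s) + 4 π bond(s) = 4.)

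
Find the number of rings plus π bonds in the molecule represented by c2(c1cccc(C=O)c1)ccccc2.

Molecular formula from the SMILES: C13H10O.
DoU = (2C + 2 + N − H − X)/2 = (2·13 + 2 + 0 − 10 − 0)/2 = 18/2 = 9.
(Structurally: 2 ring(s) + 7 π bond(s) = 9.)

9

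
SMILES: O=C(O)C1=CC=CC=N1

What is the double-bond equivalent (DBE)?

Molecular formula from the SMILES: C6H5NO2.
DoU = (2C + 2 + N − H − X)/2 = (2·6 + 2 + 1 − 5 − 0)/2 = 10/2 = 5.
(Structurally: 1 ring(s) + 4 π bond(s) = 5.)

5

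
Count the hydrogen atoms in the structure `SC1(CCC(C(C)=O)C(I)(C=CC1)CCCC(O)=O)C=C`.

23

Hydrogens are implicit in SMILES; fill each atom to its normal valence:
  7 × C: 2 H each → 14
  4 × C: 1 H each → 4
  4 × C: no H
  2 × O: no H
  1 × C: 3 H
  1 × I: no H
  1 × O: 1 H
  1 × S: 1 H
  Total hydrogens = 23.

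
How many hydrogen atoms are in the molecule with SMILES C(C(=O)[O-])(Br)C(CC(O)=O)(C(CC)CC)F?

15

Hydrogens are implicit in SMILES; fill each atom to its normal valence:
  3 × C: 2 H each → 6
  3 × C: no H
  2 × C: 3 H each → 6
  2 × C: 1 H each → 2
  2 × O: no H
  1 × Br: no H
  1 × F: no H
  1 × O: 1 H
  1 × O (charge -1): no H
  Total hydrogens = 15.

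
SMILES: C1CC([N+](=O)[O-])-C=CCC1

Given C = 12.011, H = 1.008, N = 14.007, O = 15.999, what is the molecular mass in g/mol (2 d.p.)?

141.17

Molecular formula: C7H11NO2.
M = 7×12.011 + 11×1.008 + 1×14.007 + 2×15.999 = 141.17 g/mol.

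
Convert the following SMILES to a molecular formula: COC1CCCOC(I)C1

Heavy atoms from the SMILES: 7 C, 1 I, 2 O.
Implicit hydrogens by atom environment:
  4 × C: 2 H each → 8
  2 × C: 1 H each → 2
  2 × O: no H
  1 × C: 3 H
  1 × I: no H
  Total hydrogens = 13.
Molecular formula: C7H13IO2

C7H13IO2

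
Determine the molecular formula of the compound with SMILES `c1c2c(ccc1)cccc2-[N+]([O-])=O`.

Heavy atoms from the SMILES: 10 C, 1 N, 2 O.
Implicit hydrogens by atom environment:
  7 × C (aromatic): 1 H each → 7
  3 × C (aromatic): no H
  1 × N (charge +1): no H
  1 × O: no H
  1 × O (charge -1): no H
  Total hydrogens = 7.
Molecular formula: C10H7NO2

C10H7NO2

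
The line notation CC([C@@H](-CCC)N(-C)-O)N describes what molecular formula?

C7H18N2O

Heavy atoms from the SMILES: 7 C, 2 N, 1 O.
Implicit hydrogens by atom environment:
  3 × C: 3 H each → 9
  2 × C: 2 H each → 4
  2 × C: 1 H each → 2
  1 × N: 2 H
  1 × N: no H
  1 × O: 1 H
  Total hydrogens = 18.
Molecular formula: C7H18N2O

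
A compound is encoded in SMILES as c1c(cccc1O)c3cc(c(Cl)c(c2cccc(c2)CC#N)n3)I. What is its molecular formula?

Heavy atoms from the SMILES: 19 C, 1 Cl, 1 I, 2 N, 1 O.
Implicit hydrogens by atom environment:
  9 × C (aromatic): 1 H each → 9
  8 × C (aromatic): no H
  1 × C: 2 H
  1 × C: no H
  1 × Cl: no H
  1 × I: no H
  1 × N (aromatic): no H
  1 × N: no H
  1 × O: 1 H
  Total hydrogens = 12.
Molecular formula: C19H12ClIN2O

C19H12ClIN2O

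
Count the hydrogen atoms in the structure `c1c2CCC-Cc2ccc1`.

12

Hydrogens are implicit in SMILES; fill each atom to its normal valence:
  4 × C: 2 H each → 8
  4 × C (aromatic): 1 H each → 4
  2 × C (aromatic): no H
  Total hydrogens = 12.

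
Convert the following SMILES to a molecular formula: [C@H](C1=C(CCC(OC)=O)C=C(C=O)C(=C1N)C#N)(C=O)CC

Heavy atoms from the SMILES: 16 C, 2 N, 4 O.
Implicit hydrogens by atom environment:
  5 × C (aromatic): no H
  4 × O: no H
  3 × C: 2 H each → 6
  3 × C: 1 H each → 3
  2 × C: 3 H each → 6
  2 × C: no H
  1 × C (aromatic): 1 H
  1 × N: 2 H
  1 × N: no H
  Total hydrogens = 18.
Molecular formula: C16H18N2O4

C16H18N2O4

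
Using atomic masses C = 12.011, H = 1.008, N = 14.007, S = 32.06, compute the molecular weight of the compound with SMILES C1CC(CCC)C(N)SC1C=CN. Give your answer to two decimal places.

Molecular formula: C10H20N2S.
M = 10×12.011 + 20×1.008 + 2×14.007 + 1×32.06 = 200.34 g/mol.

200.34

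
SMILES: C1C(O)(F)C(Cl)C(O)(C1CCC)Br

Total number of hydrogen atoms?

13

Hydrogens are implicit in SMILES; fill each atom to its normal valence:
  3 × C: 2 H each → 6
  2 × C: 1 H each → 2
  2 × C: no H
  2 × O: 1 H each → 2
  1 × Br: no H
  1 × C: 3 H
  1 × Cl: no H
  1 × F: no H
  Total hydrogens = 13.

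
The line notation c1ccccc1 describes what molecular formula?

C6H6

Heavy atoms from the SMILES: 6 C.
Implicit hydrogens by atom environment:
  6 × C (aromatic): 1 H each → 6
  Total hydrogens = 6.
Molecular formula: C6H6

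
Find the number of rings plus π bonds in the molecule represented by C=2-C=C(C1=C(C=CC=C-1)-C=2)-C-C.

Molecular formula from the SMILES: C12H12.
DoU = (2C + 2 + N − H − X)/2 = (2·12 + 2 + 0 − 12 − 0)/2 = 14/2 = 7.
(Structurally: 2 ring(s) + 5 π bond(s) = 7.)

7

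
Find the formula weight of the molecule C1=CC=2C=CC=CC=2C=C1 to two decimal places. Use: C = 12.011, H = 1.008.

Molecular formula: C10H8.
M = 10×12.011 + 8×1.008 = 128.17 g/mol.

128.17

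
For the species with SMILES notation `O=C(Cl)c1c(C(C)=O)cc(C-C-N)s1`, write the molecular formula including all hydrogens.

Heavy atoms from the SMILES: 9 C, 1 Cl, 1 N, 2 O, 1 S.
Implicit hydrogens by atom environment:
  3 × C (aromatic): no H
  2 × C: 2 H each → 4
  2 × C: no H
  2 × O: no H
  1 × C: 3 H
  1 × C (aromatic): 1 H
  1 × Cl: no H
  1 × N: 2 H
  1 × S (aromatic): no H
  Total hydrogens = 10.
Molecular formula: C9H10ClNO2S

C9H10ClNO2S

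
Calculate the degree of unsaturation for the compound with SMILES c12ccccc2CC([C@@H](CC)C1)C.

5

Molecular formula from the SMILES: C13H18.
DoU = (2C + 2 + N − H − X)/2 = (2·13 + 2 + 0 − 18 − 0)/2 = 10/2 = 5.
(Structurally: 2 ring(s) + 3 π bond(s) = 5.)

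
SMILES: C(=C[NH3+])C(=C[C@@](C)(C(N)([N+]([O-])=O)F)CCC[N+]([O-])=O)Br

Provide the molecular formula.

C10H17BrFN4O4+

Heavy atoms from the SMILES: 1 Br, 10 C, 1 F, 4 N, 4 O.
Implicit hydrogens by atom environment:
  3 × C: 2 H each → 6
  3 × C: 1 H each → 3
  3 × C: no H
  2 × N (charge +1): no H
  2 × O: no H
  2 × O (charge -1): no H
  1 × Br: no H
  1 × C: 3 H
  1 × F: no H
  1 × N (charge +1): 3 H
  1 × N: 2 H
  Total hydrogens = 17.
Net charge +1.
Molecular formula: C10H17BrFN4O4+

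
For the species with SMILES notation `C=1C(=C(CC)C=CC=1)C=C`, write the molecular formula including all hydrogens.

Heavy atoms from the SMILES: 10 C.
Implicit hydrogens by atom environment:
  4 × C (aromatic): 1 H each → 4
  2 × C: 2 H each → 4
  2 × C (aromatic): no H
  1 × C: 3 H
  1 × C: 1 H
  Total hydrogens = 12.
Molecular formula: C10H12

C10H12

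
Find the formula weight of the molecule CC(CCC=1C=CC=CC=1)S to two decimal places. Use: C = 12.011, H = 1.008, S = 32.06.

166.28

Molecular formula: C10H14S.
M = 10×12.011 + 14×1.008 + 1×32.06 = 166.28 g/mol.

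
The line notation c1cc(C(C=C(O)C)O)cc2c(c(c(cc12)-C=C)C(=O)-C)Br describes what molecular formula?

C18H17BrO3

Heavy atoms from the SMILES: 1 Br, 18 C, 3 O.
Implicit hydrogens by atom environment:
  6 × C (aromatic): no H
  4 × C (aromatic): 1 H each → 4
  3 × C: 1 H each → 3
  2 × C: 3 H each → 6
  2 × C: no H
  2 × O: 1 H each → 2
  1 × Br: no H
  1 × C: 2 H
  1 × O: no H
  Total hydrogens = 17.
Molecular formula: C18H17BrO3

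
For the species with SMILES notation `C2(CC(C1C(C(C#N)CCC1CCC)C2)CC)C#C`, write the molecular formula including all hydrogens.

C18H27N

Heavy atoms from the SMILES: 18 C, 1 N.
Implicit hydrogens by atom environment:
  7 × C: 2 H each → 14
  7 × C: 1 H each → 7
  2 × C: 3 H each → 6
  2 × C: no H
  1 × N: no H
  Total hydrogens = 27.
Molecular formula: C18H27N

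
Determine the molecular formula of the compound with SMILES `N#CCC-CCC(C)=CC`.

Heavy atoms from the SMILES: 9 C, 1 N.
Implicit hydrogens by atom environment:
  4 × C: 2 H each → 8
  2 × C: 3 H each → 6
  2 × C: no H
  1 × C: 1 H
  1 × N: no H
  Total hydrogens = 15.
Molecular formula: C9H15N

C9H15N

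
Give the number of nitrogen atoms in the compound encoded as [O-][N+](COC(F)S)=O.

The symbol for nitrogen appears 1 time in the SMILES.

1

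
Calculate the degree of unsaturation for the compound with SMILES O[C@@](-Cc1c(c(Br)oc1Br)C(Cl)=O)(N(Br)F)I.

Molecular formula from the SMILES: C7H3Br3ClFINO3.
DoU = (2C + 2 + N − H − X)/2 = (2·7 + 2 + 1 − 3 − 6)/2 = 8/2 = 4.
(Structurally: 1 ring(s) + 3 π bond(s) = 4.)

4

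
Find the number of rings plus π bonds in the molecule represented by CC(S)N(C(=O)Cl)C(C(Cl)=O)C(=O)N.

Molecular formula from the SMILES: C6H8Cl2N2O3S.
DoU = (2C + 2 + N − H − X)/2 = (2·6 + 2 + 2 − 8 − 2)/2 = 6/2 = 3.
(Structurally: 0 ring(s) + 3 π bond(s) = 3.)

3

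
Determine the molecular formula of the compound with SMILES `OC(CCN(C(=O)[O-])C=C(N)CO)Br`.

Heavy atoms from the SMILES: 1 Br, 7 C, 2 N, 4 O.
Implicit hydrogens by atom environment:
  3 × C: 2 H each → 6
  2 × C: 1 H each → 2
  2 × C: no H
  2 × O: 1 H each → 2
  1 × Br: no H
  1 × N: 2 H
  1 × N: no H
  1 × O: no H
  1 × O (charge -1): no H
  Total hydrogens = 12.
Net charge -1.
Molecular formula: C7H12BrN2O4-

C7H12BrN2O4-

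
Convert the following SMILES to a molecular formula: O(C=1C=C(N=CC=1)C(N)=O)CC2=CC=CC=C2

C13H12N2O2

Heavy atoms from the SMILES: 13 C, 2 N, 2 O.
Implicit hydrogens by atom environment:
  8 × C (aromatic): 1 H each → 8
  3 × C (aromatic): no H
  2 × O: no H
  1 × C: 2 H
  1 × C: no H
  1 × N: 2 H
  1 × N (aromatic): no H
  Total hydrogens = 12.
Molecular formula: C13H12N2O2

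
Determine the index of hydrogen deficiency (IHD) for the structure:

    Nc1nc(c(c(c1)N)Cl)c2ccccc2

Molecular formula from the SMILES: C11H10ClN3.
DoU = (2C + 2 + N − H − X)/2 = (2·11 + 2 + 3 − 10 − 1)/2 = 16/2 = 8.
(Structurally: 2 ring(s) + 6 π bond(s) = 8.)

8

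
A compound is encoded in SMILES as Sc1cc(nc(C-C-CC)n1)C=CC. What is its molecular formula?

Heavy atoms from the SMILES: 11 C, 2 N, 1 S.
Implicit hydrogens by atom environment:
  3 × C: 2 H each → 6
  3 × C (aromatic): no H
  2 × C: 3 H each → 6
  2 × C: 1 H each → 2
  2 × N (aromatic): no H
  1 × C (aromatic): 1 H
  1 × S: 1 H
  Total hydrogens = 16.
Molecular formula: C11H16N2S

C11H16N2S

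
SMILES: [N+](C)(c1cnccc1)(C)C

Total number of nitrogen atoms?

The symbol for nitrogen appears 2 times in the SMILES.

2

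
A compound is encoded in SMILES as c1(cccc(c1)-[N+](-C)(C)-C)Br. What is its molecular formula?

Heavy atoms from the SMILES: 1 Br, 9 C, 1 N.
Implicit hydrogens by atom environment:
  4 × C (aromatic): 1 H each → 4
  3 × C: 3 H each → 9
  2 × C (aromatic): no H
  1 × Br: no H
  1 × N (charge +1): no H
  Total hydrogens = 13.
Net charge +1.
Molecular formula: C9H13BrN+

C9H13BrN+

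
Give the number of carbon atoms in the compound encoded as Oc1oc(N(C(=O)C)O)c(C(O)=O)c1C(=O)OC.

9

The symbol for carbon appears 9 times in the SMILES. Lowercase c denotes aromatic carbon and counts toward C.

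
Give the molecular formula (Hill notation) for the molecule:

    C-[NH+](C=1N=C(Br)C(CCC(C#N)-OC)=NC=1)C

C11H16BrN4O+

Heavy atoms from the SMILES: 1 Br, 11 C, 4 N, 1 O.
Implicit hydrogens by atom environment:
  3 × C: 3 H each → 9
  3 × C (aromatic): no H
  2 × C: 2 H each → 4
  2 × N (aromatic): no H
  1 × Br: no H
  1 × C (aromatic): 1 H
  1 × C: 1 H
  1 × C: no H
  1 × N (charge +1): 1 H
  1 × N: no H
  1 × O: no H
  Total hydrogens = 16.
Net charge +1.
Molecular formula: C11H16BrN4O+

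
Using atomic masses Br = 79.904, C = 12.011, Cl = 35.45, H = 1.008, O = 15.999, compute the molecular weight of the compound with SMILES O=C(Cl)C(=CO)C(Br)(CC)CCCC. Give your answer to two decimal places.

Molecular formula: C10H16BrClO2.
M = 1×79.904 + 10×12.011 + 1×35.45 + 16×1.008 + 2×15.999 = 283.59 g/mol.

283.59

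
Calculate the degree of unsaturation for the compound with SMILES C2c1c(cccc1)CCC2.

5

Molecular formula from the SMILES: C10H12.
DoU = (2C + 2 + N − H − X)/2 = (2·10 + 2 + 0 − 12 − 0)/2 = 10/2 = 5.
(Structurally: 2 ring(s) + 3 π bond(s) = 5.)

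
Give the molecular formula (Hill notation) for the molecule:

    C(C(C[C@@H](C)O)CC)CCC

C10H22O

Heavy atoms from the SMILES: 10 C, 1 O.
Implicit hydrogens by atom environment:
  5 × C: 2 H each → 10
  3 × C: 3 H each → 9
  2 × C: 1 H each → 2
  1 × O: 1 H
  Total hydrogens = 22.
Molecular formula: C10H22O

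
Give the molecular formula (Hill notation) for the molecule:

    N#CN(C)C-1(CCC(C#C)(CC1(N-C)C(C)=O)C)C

C15H23N3O

Heavy atoms from the SMILES: 15 C, 3 N, 1 O.
Implicit hydrogens by atom environment:
  6 × C: no H
  5 × C: 3 H each → 15
  3 × C: 2 H each → 6
  2 × N: no H
  1 × C: 1 H
  1 × N: 1 H
  1 × O: no H
  Total hydrogens = 23.
Molecular formula: C15H23N3O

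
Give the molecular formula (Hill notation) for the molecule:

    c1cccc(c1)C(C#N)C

C9H9N

Heavy atoms from the SMILES: 9 C, 1 N.
Implicit hydrogens by atom environment:
  5 × C (aromatic): 1 H each → 5
  1 × C: 3 H
  1 × C: 1 H
  1 × C: no H
  1 × C (aromatic): no H
  1 × N: no H
  Total hydrogens = 9.
Molecular formula: C9H9N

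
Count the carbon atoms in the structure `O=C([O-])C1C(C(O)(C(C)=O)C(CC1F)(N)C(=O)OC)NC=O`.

The symbol for carbon appears 12 times in the SMILES.

12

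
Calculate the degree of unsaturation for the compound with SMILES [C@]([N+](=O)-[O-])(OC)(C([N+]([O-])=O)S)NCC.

2

Molecular formula from the SMILES: C5H11N3O5S.
DoU = (2C + 2 + N − H − X)/2 = (2·5 + 2 + 3 − 11 − 0)/2 = 4/2 = 2.
(Structurally: 0 ring(s) + 2 π bond(s) = 2.)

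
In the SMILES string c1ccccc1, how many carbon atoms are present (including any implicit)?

6

The symbol for carbon appears 6 times in the SMILES. Lowercase c denotes aromatic carbon and counts toward C.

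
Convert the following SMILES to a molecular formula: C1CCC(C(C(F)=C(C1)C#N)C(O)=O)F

Heavy atoms from the SMILES: 10 C, 2 F, 1 N, 2 O.
Implicit hydrogens by atom environment:
  4 × C: 2 H each → 8
  4 × C: no H
  2 × C: 1 H each → 2
  2 × F: no H
  1 × N: no H
  1 × O: 1 H
  1 × O: no H
  Total hydrogens = 11.
Molecular formula: C10H11F2NO2

C10H11F2NO2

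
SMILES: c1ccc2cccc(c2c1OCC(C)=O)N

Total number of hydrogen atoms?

Hydrogens are implicit in SMILES; fill each atom to its normal valence:
  6 × C (aromatic): 1 H each → 6
  4 × C (aromatic): no H
  2 × O: no H
  1 × C: 3 H
  1 × C: 2 H
  1 × C: no H
  1 × N: 2 H
  Total hydrogens = 13.

13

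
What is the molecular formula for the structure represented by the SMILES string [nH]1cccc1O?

C4H5NO

Heavy atoms from the SMILES: 4 C, 1 N, 1 O.
Implicit hydrogens by atom environment:
  3 × C (aromatic): 1 H each → 3
  1 × C (aromatic): no H
  1 × N (aromatic): 1 H
  1 × O: 1 H
  Total hydrogens = 5.
Molecular formula: C4H5NO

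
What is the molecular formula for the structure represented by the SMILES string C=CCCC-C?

C6H12

Heavy atoms from the SMILES: 6 C.
Implicit hydrogens by atom environment:
  4 × C: 2 H each → 8
  1 × C: 3 H
  1 × C: 1 H
  Total hydrogens = 12.
Molecular formula: C6H12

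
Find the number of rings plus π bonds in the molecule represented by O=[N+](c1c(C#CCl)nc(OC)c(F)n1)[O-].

7

Molecular formula from the SMILES: C7H3ClFN3O3.
DoU = (2C + 2 + N − H − X)/2 = (2·7 + 2 + 3 − 3 − 2)/2 = 14/2 = 7.
(Structurally: 1 ring(s) + 6 π bond(s) = 7.)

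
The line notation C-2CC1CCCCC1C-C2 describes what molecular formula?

C10H18

Heavy atoms from the SMILES: 10 C.
Implicit hydrogens by atom environment:
  8 × C: 2 H each → 16
  2 × C: 1 H each → 2
  Total hydrogens = 18.
Molecular formula: C10H18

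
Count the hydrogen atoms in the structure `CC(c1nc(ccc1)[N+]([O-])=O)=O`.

6

Hydrogens are implicit in SMILES; fill each atom to its normal valence:
  3 × C (aromatic): 1 H each → 3
  2 × C (aromatic): no H
  2 × O: no H
  1 × C: 3 H
  1 × C: no H
  1 × N (aromatic): no H
  1 × N (charge +1): no H
  1 × O (charge -1): no H
  Total hydrogens = 6.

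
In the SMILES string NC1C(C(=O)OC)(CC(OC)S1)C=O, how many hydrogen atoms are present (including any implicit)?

13

Hydrogens are implicit in SMILES; fill each atom to its normal valence:
  4 × O: no H
  3 × C: 1 H each → 3
  2 × C: 3 H each → 6
  2 × C: no H
  1 × C: 2 H
  1 × N: 2 H
  1 × S: no H
  Total hydrogens = 13.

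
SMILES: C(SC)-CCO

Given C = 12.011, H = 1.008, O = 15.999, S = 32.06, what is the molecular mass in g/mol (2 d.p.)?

Molecular formula: C4H10OS.
M = 4×12.011 + 10×1.008 + 1×15.999 + 1×32.06 = 106.18 g/mol.

106.18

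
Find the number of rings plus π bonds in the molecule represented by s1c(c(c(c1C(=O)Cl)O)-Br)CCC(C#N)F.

Molecular formula from the SMILES: C9H6BrClFNO2S.
DoU = (2C + 2 + N − H − X)/2 = (2·9 + 2 + 1 − 6 − 3)/2 = 12/2 = 6.
(Structurally: 1 ring(s) + 5 π bond(s) = 6.)

6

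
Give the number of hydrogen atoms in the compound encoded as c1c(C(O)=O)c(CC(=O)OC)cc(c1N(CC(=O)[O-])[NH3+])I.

Hydrogens are implicit in SMILES; fill each atom to its normal valence:
  4 × C (aromatic): no H
  4 × O: no H
  3 × C: no H
  2 × C: 2 H each → 4
  2 × C (aromatic): 1 H each → 2
  1 × C: 3 H
  1 × I: no H
  1 × N (charge +1): 3 H
  1 × N: no H
  1 × O: 1 H
  1 × O (charge -1): no H
  Total hydrogens = 13.

13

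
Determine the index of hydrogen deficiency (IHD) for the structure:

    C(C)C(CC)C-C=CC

1

Molecular formula from the SMILES: C9H18.
DoU = (2C + 2 + N − H − X)/2 = (2·9 + 2 + 0 − 18 − 0)/2 = 2/2 = 1.
(Structurally: 0 ring(s) + 1 π bond(s) = 1.)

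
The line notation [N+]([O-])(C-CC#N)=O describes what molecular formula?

C3H4N2O2

Heavy atoms from the SMILES: 3 C, 2 N, 2 O.
Implicit hydrogens by atom environment:
  2 × C: 2 H each → 4
  1 × C: no H
  1 × N (charge +1): no H
  1 × N: no H
  1 × O: no H
  1 × O (charge -1): no H
  Total hydrogens = 4.
Molecular formula: C3H4N2O2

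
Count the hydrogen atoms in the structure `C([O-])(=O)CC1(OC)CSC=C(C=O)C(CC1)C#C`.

Hydrogens are implicit in SMILES; fill each atom to its normal valence:
  4 × C: 2 H each → 8
  4 × C: 1 H each → 4
  4 × C: no H
  3 × O: no H
  1 × C: 3 H
  1 × O (charge -1): no H
  1 × S: no H
  Total hydrogens = 15.

15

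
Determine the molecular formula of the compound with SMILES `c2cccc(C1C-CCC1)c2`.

Heavy atoms from the SMILES: 11 C.
Implicit hydrogens by atom environment:
  5 × C (aromatic): 1 H each → 5
  4 × C: 2 H each → 8
  1 × C: 1 H
  1 × C (aromatic): no H
  Total hydrogens = 14.
Molecular formula: C11H14

C11H14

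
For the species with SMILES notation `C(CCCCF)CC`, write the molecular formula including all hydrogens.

Heavy atoms from the SMILES: 7 C, 1 F.
Implicit hydrogens by atom environment:
  6 × C: 2 H each → 12
  1 × C: 3 H
  1 × F: no H
  Total hydrogens = 15.
Molecular formula: C7H15F

C7H15F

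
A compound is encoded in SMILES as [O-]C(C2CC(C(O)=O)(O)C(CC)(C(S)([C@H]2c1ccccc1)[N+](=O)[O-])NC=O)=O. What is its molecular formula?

Heavy atoms from the SMILES: 17 C, 2 N, 8 O, 1 S.
Implicit hydrogens by atom environment:
  5 × C (aromatic): 1 H each → 5
  5 × C: no H
  4 × O: no H
  3 × C: 1 H each → 3
  2 × C: 2 H each → 4
  2 × O: 1 H each → 2
  2 × O (charge -1): no H
  1 × C: 3 H
  1 × C (aromatic): no H
  1 × N: 1 H
  1 × N (charge +1): no H
  1 × S: 1 H
  Total hydrogens = 19.
Net charge -1.
Molecular formula: C17H19N2O8S-

C17H19N2O8S-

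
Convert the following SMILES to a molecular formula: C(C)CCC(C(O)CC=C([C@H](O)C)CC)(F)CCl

Heavy atoms from the SMILES: 14 C, 1 Cl, 1 F, 2 O.
Implicit hydrogens by atom environment:
  6 × C: 2 H each → 12
  3 × C: 3 H each → 9
  3 × C: 1 H each → 3
  2 × C: no H
  2 × O: 1 H each → 2
  1 × Cl: no H
  1 × F: no H
  Total hydrogens = 26.
Molecular formula: C14H26ClFO2

C14H26ClFO2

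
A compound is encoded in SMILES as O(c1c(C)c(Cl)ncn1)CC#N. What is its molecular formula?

Heavy atoms from the SMILES: 7 C, 1 Cl, 3 N, 1 O.
Implicit hydrogens by atom environment:
  3 × C (aromatic): no H
  2 × N (aromatic): no H
  1 × C: 3 H
  1 × C: 2 H
  1 × C (aromatic): 1 H
  1 × C: no H
  1 × Cl: no H
  1 × N: no H
  1 × O: no H
  Total hydrogens = 6.
Molecular formula: C7H6ClN3O

C7H6ClN3O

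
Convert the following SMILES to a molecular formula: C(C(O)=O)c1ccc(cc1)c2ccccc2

C14H12O2

Heavy atoms from the SMILES: 14 C, 2 O.
Implicit hydrogens by atom environment:
  9 × C (aromatic): 1 H each → 9
  3 × C (aromatic): no H
  1 × C: 2 H
  1 × C: no H
  1 × O: 1 H
  1 × O: no H
  Total hydrogens = 12.
Molecular formula: C14H12O2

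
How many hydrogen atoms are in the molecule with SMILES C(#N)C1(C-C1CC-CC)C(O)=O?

13

Hydrogens are implicit in SMILES; fill each atom to its normal valence:
  4 × C: 2 H each → 8
  3 × C: no H
  1 × C: 3 H
  1 × C: 1 H
  1 × N: no H
  1 × O: 1 H
  1 × O: no H
  Total hydrogens = 13.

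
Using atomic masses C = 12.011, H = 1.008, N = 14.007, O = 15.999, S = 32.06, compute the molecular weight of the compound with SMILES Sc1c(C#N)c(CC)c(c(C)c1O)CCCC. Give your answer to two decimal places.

249.37

Molecular formula: C14H19NOS.
M = 14×12.011 + 19×1.008 + 1×14.007 + 1×15.999 + 1×32.06 = 249.37 g/mol.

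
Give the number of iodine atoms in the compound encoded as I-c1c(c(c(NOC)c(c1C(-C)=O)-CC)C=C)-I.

The symbol for iodine appears 2 times in the SMILES.

2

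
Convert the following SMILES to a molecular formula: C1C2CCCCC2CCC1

C10H18

Heavy atoms from the SMILES: 10 C.
Implicit hydrogens by atom environment:
  8 × C: 2 H each → 16
  2 × C: 1 H each → 2
  Total hydrogens = 18.
Molecular formula: C10H18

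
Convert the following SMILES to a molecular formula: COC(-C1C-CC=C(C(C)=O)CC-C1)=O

C12H18O3

Heavy atoms from the SMILES: 12 C, 3 O.
Implicit hydrogens by atom environment:
  5 × C: 2 H each → 10
  3 × C: no H
  3 × O: no H
  2 × C: 3 H each → 6
  2 × C: 1 H each → 2
  Total hydrogens = 18.
Molecular formula: C12H18O3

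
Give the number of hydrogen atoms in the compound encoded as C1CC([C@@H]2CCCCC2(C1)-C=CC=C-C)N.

25

Hydrogens are implicit in SMILES; fill each atom to its normal valence:
  7 × C: 2 H each → 14
  6 × C: 1 H each → 6
  1 × C: 3 H
  1 × C: no H
  1 × N: 2 H
  Total hydrogens = 25.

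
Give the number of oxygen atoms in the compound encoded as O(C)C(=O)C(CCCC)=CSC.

The symbol for oxygen appears 2 times in the SMILES.

2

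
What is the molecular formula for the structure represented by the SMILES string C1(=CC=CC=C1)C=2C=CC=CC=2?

C12H10

Heavy atoms from the SMILES: 12 C.
Implicit hydrogens by atom environment:
  10 × C (aromatic): 1 H each → 10
  2 × C (aromatic): no H
  Total hydrogens = 10.
Molecular formula: C12H10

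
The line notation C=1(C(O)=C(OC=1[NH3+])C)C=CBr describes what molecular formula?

Heavy atoms from the SMILES: 1 Br, 7 C, 1 N, 2 O.
Implicit hydrogens by atom environment:
  4 × C (aromatic): no H
  2 × C: 1 H each → 2
  1 × Br: no H
  1 × C: 3 H
  1 × N (charge +1): 3 H
  1 × O: 1 H
  1 × O (aromatic): no H
  Total hydrogens = 9.
Net charge +1.
Molecular formula: C7H9BrNO2+

C7H9BrNO2+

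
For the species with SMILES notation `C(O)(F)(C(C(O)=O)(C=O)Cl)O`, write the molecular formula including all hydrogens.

C4H4ClFO5

Heavy atoms from the SMILES: 4 C, 1 Cl, 1 F, 5 O.
Implicit hydrogens by atom environment:
  3 × C: no H
  3 × O: 1 H each → 3
  2 × O: no H
  1 × C: 1 H
  1 × Cl: no H
  1 × F: no H
  Total hydrogens = 4.
Molecular formula: C4H4ClFO5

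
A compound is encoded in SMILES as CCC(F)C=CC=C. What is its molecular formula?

C7H11F

Heavy atoms from the SMILES: 7 C, 1 F.
Implicit hydrogens by atom environment:
  4 × C: 1 H each → 4
  2 × C: 2 H each → 4
  1 × C: 3 H
  1 × F: no H
  Total hydrogens = 11.
Molecular formula: C7H11F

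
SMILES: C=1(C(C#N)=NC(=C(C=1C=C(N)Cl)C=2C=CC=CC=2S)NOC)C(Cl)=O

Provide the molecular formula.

C16H12Cl2N4O2S

Heavy atoms from the SMILES: 16 C, 2 Cl, 4 N, 2 O, 1 S.
Implicit hydrogens by atom environment:
  7 × C (aromatic): no H
  4 × C (aromatic): 1 H each → 4
  3 × C: no H
  2 × Cl: no H
  2 × O: no H
  1 × C: 3 H
  1 × C: 1 H
  1 × N: 2 H
  1 × N: 1 H
  1 × N (aromatic): no H
  1 × N: no H
  1 × S: 1 H
  Total hydrogens = 12.
Molecular formula: C16H12Cl2N4O2S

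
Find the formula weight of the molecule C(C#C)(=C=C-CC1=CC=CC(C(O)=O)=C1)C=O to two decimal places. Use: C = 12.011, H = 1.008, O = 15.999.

226.23

Molecular formula: C14H10O3.
M = 14×12.011 + 10×1.008 + 3×15.999 = 226.23 g/mol.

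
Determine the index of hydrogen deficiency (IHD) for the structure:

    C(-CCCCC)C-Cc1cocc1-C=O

4

Molecular formula from the SMILES: C13H20O2.
DoU = (2C + 2 + N − H − X)/2 = (2·13 + 2 + 0 − 20 − 0)/2 = 8/2 = 4.
(Structurally: 1 ring(s) + 3 π bond(s) = 4.)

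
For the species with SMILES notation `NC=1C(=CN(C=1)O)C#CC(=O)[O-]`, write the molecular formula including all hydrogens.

C7H5N2O3-

Heavy atoms from the SMILES: 7 C, 2 N, 3 O.
Implicit hydrogens by atom environment:
  3 × C: no H
  2 × C (aromatic): 1 H each → 2
  2 × C (aromatic): no H
  1 × N: 2 H
  1 × N (aromatic): no H
  1 × O: 1 H
  1 × O: no H
  1 × O (charge -1): no H
  Total hydrogens = 5.
Net charge -1.
Molecular formula: C7H5N2O3-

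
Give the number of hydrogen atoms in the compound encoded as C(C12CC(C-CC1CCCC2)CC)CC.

Hydrogens are implicit in SMILES; fill each atom to its normal valence:
  10 × C: 2 H each → 20
  2 × C: 3 H each → 6
  2 × C: 1 H each → 2
  1 × C: no H
  Total hydrogens = 28.

28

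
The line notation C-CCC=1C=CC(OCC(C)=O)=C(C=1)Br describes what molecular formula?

Heavy atoms from the SMILES: 1 Br, 12 C, 2 O.
Implicit hydrogens by atom environment:
  3 × C: 2 H each → 6
  3 × C (aromatic): 1 H each → 3
  3 × C (aromatic): no H
  2 × C: 3 H each → 6
  2 × O: no H
  1 × Br: no H
  1 × C: no H
  Total hydrogens = 15.
Molecular formula: C12H15BrO2

C12H15BrO2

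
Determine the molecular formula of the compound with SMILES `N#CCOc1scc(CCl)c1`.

Heavy atoms from the SMILES: 7 C, 1 Cl, 1 N, 1 O, 1 S.
Implicit hydrogens by atom environment:
  2 × C: 2 H each → 4
  2 × C (aromatic): 1 H each → 2
  2 × C (aromatic): no H
  1 × C: no H
  1 × Cl: no H
  1 × N: no H
  1 × O: no H
  1 × S (aromatic): no H
  Total hydrogens = 6.
Molecular formula: C7H6ClNOS

C7H6ClNOS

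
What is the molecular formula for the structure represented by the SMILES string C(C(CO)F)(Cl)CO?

Heavy atoms from the SMILES: 4 C, 1 Cl, 1 F, 2 O.
Implicit hydrogens by atom environment:
  2 × C: 2 H each → 4
  2 × C: 1 H each → 2
  2 × O: 1 H each → 2
  1 × Cl: no H
  1 × F: no H
  Total hydrogens = 8.
Molecular formula: C4H8ClFO2

C4H8ClFO2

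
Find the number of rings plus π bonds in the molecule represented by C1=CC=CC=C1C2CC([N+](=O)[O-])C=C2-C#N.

Molecular formula from the SMILES: C12H10N2O2.
DoU = (2C + 2 + N − H − X)/2 = (2·12 + 2 + 2 − 10 − 0)/2 = 18/2 = 9.
(Structurally: 2 ring(s) + 7 π bond(s) = 9.)

9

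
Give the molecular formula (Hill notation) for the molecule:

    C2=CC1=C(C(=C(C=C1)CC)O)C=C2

Heavy atoms from the SMILES: 12 C, 1 O.
Implicit hydrogens by atom environment:
  6 × C (aromatic): 1 H each → 6
  4 × C (aromatic): no H
  1 × C: 3 H
  1 × C: 2 H
  1 × O: 1 H
  Total hydrogens = 12.
Molecular formula: C12H12O

C12H12O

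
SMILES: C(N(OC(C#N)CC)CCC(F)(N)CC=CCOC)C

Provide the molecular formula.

C14H26FN3O2

Heavy atoms from the SMILES: 14 C, 1 F, 3 N, 2 O.
Implicit hydrogens by atom environment:
  6 × C: 2 H each → 12
  3 × C: 3 H each → 9
  3 × C: 1 H each → 3
  2 × C: no H
  2 × N: no H
  2 × O: no H
  1 × F: no H
  1 × N: 2 H
  Total hydrogens = 26.
Molecular formula: C14H26FN3O2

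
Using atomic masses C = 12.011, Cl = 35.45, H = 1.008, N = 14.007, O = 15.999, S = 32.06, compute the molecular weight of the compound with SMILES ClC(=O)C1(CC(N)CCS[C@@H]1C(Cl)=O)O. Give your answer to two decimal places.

Molecular formula: C8H11Cl2NO3S.
M = 8×12.011 + 2×35.45 + 11×1.008 + 1×14.007 + 3×15.999 + 1×32.06 = 272.14 g/mol.

272.14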